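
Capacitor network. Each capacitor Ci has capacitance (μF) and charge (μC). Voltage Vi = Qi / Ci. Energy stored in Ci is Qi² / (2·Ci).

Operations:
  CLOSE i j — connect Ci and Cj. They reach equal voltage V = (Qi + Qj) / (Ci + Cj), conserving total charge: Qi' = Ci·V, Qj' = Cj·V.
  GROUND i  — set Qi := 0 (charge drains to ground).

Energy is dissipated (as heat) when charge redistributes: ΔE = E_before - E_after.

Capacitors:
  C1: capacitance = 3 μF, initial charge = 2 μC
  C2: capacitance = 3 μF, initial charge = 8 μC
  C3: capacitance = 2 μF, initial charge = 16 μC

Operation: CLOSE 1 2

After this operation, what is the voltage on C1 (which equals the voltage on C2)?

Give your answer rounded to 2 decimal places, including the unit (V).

Answer: 1.67 V

Derivation:
Initial: C1(3μF, Q=2μC, V=0.67V), C2(3μF, Q=8μC, V=2.67V), C3(2μF, Q=16μC, V=8.00V)
Op 1: CLOSE 1-2: Q_total=10.00, C_total=6.00, V=1.67; Q1=5.00, Q2=5.00; dissipated=3.000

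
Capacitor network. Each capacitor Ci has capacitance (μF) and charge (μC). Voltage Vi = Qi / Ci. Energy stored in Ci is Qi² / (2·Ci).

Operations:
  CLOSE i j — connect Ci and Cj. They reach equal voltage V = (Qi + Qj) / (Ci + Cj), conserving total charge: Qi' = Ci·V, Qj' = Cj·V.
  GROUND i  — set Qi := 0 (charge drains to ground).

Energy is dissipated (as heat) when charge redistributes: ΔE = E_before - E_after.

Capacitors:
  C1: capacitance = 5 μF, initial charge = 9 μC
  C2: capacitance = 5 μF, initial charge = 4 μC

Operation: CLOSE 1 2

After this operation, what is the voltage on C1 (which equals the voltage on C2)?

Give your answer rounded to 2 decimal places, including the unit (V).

Initial: C1(5μF, Q=9μC, V=1.80V), C2(5μF, Q=4μC, V=0.80V)
Op 1: CLOSE 1-2: Q_total=13.00, C_total=10.00, V=1.30; Q1=6.50, Q2=6.50; dissipated=1.250

Answer: 1.30 V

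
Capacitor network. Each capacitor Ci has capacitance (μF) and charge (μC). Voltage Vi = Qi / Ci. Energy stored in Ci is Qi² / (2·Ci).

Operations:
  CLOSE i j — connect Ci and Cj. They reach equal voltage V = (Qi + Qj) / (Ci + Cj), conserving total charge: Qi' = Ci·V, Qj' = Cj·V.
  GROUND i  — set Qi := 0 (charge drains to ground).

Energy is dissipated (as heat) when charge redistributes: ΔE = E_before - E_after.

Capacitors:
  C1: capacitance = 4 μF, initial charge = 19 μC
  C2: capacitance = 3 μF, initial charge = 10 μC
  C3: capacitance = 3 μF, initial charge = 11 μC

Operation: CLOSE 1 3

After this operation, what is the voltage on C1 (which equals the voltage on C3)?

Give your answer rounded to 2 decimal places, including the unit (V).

Initial: C1(4μF, Q=19μC, V=4.75V), C2(3μF, Q=10μC, V=3.33V), C3(3μF, Q=11μC, V=3.67V)
Op 1: CLOSE 1-3: Q_total=30.00, C_total=7.00, V=4.29; Q1=17.14, Q3=12.86; dissipated=1.006

Answer: 4.29 V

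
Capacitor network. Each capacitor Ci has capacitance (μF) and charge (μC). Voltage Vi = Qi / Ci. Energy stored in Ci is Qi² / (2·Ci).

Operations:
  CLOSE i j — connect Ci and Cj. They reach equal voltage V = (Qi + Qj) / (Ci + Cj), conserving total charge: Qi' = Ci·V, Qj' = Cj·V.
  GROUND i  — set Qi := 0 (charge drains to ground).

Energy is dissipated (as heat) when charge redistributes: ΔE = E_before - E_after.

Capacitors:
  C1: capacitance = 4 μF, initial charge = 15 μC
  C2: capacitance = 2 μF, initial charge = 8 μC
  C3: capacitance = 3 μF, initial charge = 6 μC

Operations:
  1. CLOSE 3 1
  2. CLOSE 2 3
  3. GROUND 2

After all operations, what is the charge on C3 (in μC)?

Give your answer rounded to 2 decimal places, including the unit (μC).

Initial: C1(4μF, Q=15μC, V=3.75V), C2(2μF, Q=8μC, V=4.00V), C3(3μF, Q=6μC, V=2.00V)
Op 1: CLOSE 3-1: Q_total=21.00, C_total=7.00, V=3.00; Q3=9.00, Q1=12.00; dissipated=2.625
Op 2: CLOSE 2-3: Q_total=17.00, C_total=5.00, V=3.40; Q2=6.80, Q3=10.20; dissipated=0.600
Op 3: GROUND 2: Q2=0; energy lost=11.560
Final charges: Q1=12.00, Q2=0.00, Q3=10.20

Answer: 10.20 μC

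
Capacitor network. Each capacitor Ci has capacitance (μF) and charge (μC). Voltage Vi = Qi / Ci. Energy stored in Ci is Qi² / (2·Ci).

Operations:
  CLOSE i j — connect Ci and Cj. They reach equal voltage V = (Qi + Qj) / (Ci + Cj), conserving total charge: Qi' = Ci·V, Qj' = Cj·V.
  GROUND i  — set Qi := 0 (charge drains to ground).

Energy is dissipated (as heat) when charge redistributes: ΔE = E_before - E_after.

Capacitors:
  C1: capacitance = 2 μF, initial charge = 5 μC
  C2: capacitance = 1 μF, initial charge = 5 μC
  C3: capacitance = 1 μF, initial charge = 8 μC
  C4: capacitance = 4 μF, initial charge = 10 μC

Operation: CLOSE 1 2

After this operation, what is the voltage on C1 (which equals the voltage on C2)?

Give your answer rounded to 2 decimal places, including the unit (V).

Answer: 3.33 V

Derivation:
Initial: C1(2μF, Q=5μC, V=2.50V), C2(1μF, Q=5μC, V=5.00V), C3(1μF, Q=8μC, V=8.00V), C4(4μF, Q=10μC, V=2.50V)
Op 1: CLOSE 1-2: Q_total=10.00, C_total=3.00, V=3.33; Q1=6.67, Q2=3.33; dissipated=2.083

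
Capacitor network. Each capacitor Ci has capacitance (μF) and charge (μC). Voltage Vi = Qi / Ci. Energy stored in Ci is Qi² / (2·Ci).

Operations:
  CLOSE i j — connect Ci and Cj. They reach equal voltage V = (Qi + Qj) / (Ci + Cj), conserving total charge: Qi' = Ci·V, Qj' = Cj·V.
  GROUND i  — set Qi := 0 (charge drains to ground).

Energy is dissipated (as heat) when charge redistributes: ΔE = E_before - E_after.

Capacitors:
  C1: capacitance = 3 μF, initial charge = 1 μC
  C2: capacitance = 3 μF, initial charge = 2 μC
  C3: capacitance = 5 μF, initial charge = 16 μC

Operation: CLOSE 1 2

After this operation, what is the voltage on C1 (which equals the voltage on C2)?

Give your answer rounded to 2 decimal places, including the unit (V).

Answer: 0.50 V

Derivation:
Initial: C1(3μF, Q=1μC, V=0.33V), C2(3μF, Q=2μC, V=0.67V), C3(5μF, Q=16μC, V=3.20V)
Op 1: CLOSE 1-2: Q_total=3.00, C_total=6.00, V=0.50; Q1=1.50, Q2=1.50; dissipated=0.083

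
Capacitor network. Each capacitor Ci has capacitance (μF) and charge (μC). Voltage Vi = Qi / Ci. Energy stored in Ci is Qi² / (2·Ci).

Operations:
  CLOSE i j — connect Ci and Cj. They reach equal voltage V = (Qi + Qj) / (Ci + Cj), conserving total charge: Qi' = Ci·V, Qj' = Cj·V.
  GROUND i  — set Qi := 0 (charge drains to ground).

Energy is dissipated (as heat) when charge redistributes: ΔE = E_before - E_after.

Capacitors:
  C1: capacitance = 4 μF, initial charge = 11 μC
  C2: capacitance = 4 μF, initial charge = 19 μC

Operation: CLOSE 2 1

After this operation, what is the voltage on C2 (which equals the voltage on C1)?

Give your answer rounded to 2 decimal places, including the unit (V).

Answer: 3.75 V

Derivation:
Initial: C1(4μF, Q=11μC, V=2.75V), C2(4μF, Q=19μC, V=4.75V)
Op 1: CLOSE 2-1: Q_total=30.00, C_total=8.00, V=3.75; Q2=15.00, Q1=15.00; dissipated=4.000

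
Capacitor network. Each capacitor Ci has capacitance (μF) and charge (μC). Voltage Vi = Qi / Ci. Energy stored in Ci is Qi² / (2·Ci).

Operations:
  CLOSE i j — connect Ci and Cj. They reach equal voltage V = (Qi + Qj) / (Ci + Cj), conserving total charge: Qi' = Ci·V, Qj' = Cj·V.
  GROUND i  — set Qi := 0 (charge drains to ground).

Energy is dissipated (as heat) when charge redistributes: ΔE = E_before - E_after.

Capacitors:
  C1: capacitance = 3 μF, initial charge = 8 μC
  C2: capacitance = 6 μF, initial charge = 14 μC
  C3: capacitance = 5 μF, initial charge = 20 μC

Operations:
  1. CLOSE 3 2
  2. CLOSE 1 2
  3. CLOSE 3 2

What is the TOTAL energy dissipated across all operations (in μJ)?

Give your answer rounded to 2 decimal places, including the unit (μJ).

Answer: 4.00 μJ

Derivation:
Initial: C1(3μF, Q=8μC, V=2.67V), C2(6μF, Q=14μC, V=2.33V), C3(5μF, Q=20μC, V=4.00V)
Op 1: CLOSE 3-2: Q_total=34.00, C_total=11.00, V=3.09; Q3=15.45, Q2=18.55; dissipated=3.788
Op 2: CLOSE 1-2: Q_total=26.55, C_total=9.00, V=2.95; Q1=8.85, Q2=17.70; dissipated=0.180
Op 3: CLOSE 3-2: Q_total=33.15, C_total=11.00, V=3.01; Q3=15.07, Q2=18.08; dissipated=0.027
Total dissipated: 3.995 μJ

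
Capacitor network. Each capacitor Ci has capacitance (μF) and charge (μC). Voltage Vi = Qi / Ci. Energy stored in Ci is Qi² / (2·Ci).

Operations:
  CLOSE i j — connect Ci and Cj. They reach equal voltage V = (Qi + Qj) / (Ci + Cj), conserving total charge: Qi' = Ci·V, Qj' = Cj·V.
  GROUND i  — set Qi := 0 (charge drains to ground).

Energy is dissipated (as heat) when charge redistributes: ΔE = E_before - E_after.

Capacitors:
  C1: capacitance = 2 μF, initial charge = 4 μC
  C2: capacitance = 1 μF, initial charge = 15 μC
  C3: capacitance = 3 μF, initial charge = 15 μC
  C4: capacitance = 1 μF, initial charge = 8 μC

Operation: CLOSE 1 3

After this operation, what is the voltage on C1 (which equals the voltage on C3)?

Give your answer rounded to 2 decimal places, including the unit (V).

Answer: 3.80 V

Derivation:
Initial: C1(2μF, Q=4μC, V=2.00V), C2(1μF, Q=15μC, V=15.00V), C3(3μF, Q=15μC, V=5.00V), C4(1μF, Q=8μC, V=8.00V)
Op 1: CLOSE 1-3: Q_total=19.00, C_total=5.00, V=3.80; Q1=7.60, Q3=11.40; dissipated=5.400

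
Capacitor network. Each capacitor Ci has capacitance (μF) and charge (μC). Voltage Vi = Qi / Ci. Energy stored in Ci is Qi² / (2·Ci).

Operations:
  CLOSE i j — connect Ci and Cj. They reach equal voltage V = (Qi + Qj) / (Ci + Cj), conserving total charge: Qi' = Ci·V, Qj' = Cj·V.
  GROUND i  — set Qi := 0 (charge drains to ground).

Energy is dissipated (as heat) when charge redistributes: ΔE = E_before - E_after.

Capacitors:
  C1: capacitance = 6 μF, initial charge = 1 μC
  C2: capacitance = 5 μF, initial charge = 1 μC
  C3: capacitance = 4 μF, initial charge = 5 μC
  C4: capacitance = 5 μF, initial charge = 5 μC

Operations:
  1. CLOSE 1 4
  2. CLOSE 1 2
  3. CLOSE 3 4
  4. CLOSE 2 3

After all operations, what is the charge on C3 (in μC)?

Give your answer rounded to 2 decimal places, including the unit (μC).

Answer: 2.39 μC

Derivation:
Initial: C1(6μF, Q=1μC, V=0.17V), C2(5μF, Q=1μC, V=0.20V), C3(4μF, Q=5μC, V=1.25V), C4(5μF, Q=5μC, V=1.00V)
Op 1: CLOSE 1-4: Q_total=6.00, C_total=11.00, V=0.55; Q1=3.27, Q4=2.73; dissipated=0.947
Op 2: CLOSE 1-2: Q_total=4.27, C_total=11.00, V=0.39; Q1=2.33, Q2=1.94; dissipated=0.163
Op 3: CLOSE 3-4: Q_total=7.73, C_total=9.00, V=0.86; Q3=3.43, Q4=4.29; dissipated=0.552
Op 4: CLOSE 2-3: Q_total=5.38, C_total=9.00, V=0.60; Q2=2.99, Q3=2.39; dissipated=0.246
Final charges: Q1=2.33, Q2=2.99, Q3=2.39, Q4=4.29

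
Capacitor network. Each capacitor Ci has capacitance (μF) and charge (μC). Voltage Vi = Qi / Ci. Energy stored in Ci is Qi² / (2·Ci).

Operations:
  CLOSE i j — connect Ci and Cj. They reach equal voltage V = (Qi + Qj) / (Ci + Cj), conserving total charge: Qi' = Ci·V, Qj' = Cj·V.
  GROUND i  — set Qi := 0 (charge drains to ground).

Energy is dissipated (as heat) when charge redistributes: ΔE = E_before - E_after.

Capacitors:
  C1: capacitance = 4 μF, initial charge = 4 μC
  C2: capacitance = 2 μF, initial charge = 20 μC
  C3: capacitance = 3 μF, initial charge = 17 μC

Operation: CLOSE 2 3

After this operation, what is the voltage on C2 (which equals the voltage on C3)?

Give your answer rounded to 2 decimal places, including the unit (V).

Answer: 7.40 V

Derivation:
Initial: C1(4μF, Q=4μC, V=1.00V), C2(2μF, Q=20μC, V=10.00V), C3(3μF, Q=17μC, V=5.67V)
Op 1: CLOSE 2-3: Q_total=37.00, C_total=5.00, V=7.40; Q2=14.80, Q3=22.20; dissipated=11.267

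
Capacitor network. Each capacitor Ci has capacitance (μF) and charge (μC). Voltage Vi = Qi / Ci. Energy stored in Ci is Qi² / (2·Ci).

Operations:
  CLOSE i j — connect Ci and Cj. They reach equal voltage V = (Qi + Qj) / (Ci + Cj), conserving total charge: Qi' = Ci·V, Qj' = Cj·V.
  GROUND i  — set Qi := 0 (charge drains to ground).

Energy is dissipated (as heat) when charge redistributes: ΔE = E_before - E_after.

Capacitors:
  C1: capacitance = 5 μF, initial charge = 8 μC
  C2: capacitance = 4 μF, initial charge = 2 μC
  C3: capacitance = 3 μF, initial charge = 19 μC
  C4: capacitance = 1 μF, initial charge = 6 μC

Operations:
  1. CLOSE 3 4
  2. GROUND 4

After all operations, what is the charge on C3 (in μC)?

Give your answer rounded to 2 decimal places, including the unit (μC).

Answer: 18.75 μC

Derivation:
Initial: C1(5μF, Q=8μC, V=1.60V), C2(4μF, Q=2μC, V=0.50V), C3(3μF, Q=19μC, V=6.33V), C4(1μF, Q=6μC, V=6.00V)
Op 1: CLOSE 3-4: Q_total=25.00, C_total=4.00, V=6.25; Q3=18.75, Q4=6.25; dissipated=0.042
Op 2: GROUND 4: Q4=0; energy lost=19.531
Final charges: Q1=8.00, Q2=2.00, Q3=18.75, Q4=0.00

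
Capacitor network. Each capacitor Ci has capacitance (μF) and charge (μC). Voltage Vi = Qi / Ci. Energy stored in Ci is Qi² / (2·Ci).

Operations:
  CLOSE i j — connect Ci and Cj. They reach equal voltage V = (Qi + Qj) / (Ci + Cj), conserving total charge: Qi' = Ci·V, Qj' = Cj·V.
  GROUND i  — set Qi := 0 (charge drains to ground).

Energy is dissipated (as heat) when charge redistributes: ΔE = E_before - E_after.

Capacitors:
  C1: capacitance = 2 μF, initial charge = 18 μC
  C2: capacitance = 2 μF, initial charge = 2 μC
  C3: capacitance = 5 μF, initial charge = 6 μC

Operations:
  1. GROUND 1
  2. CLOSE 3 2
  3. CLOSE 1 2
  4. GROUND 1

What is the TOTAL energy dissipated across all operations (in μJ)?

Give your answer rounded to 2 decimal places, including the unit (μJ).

Answer: 82.01 μJ

Derivation:
Initial: C1(2μF, Q=18μC, V=9.00V), C2(2μF, Q=2μC, V=1.00V), C3(5μF, Q=6μC, V=1.20V)
Op 1: GROUND 1: Q1=0; energy lost=81.000
Op 2: CLOSE 3-2: Q_total=8.00, C_total=7.00, V=1.14; Q3=5.71, Q2=2.29; dissipated=0.029
Op 3: CLOSE 1-2: Q_total=2.29, C_total=4.00, V=0.57; Q1=1.14, Q2=1.14; dissipated=0.653
Op 4: GROUND 1: Q1=0; energy lost=0.327
Total dissipated: 82.008 μJ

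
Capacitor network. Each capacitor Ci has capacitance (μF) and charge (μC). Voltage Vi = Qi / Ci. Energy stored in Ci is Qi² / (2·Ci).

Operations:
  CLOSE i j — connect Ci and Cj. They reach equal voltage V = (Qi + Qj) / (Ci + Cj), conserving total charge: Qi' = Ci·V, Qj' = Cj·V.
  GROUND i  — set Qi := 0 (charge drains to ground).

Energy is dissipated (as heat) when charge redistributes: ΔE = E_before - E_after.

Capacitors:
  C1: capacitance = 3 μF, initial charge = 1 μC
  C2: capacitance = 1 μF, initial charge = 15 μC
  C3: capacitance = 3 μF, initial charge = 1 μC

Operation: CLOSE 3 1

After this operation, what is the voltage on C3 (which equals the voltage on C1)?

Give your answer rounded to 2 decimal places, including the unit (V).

Answer: 0.33 V

Derivation:
Initial: C1(3μF, Q=1μC, V=0.33V), C2(1μF, Q=15μC, V=15.00V), C3(3μF, Q=1μC, V=0.33V)
Op 1: CLOSE 3-1: Q_total=2.00, C_total=6.00, V=0.33; Q3=1.00, Q1=1.00; dissipated=0.000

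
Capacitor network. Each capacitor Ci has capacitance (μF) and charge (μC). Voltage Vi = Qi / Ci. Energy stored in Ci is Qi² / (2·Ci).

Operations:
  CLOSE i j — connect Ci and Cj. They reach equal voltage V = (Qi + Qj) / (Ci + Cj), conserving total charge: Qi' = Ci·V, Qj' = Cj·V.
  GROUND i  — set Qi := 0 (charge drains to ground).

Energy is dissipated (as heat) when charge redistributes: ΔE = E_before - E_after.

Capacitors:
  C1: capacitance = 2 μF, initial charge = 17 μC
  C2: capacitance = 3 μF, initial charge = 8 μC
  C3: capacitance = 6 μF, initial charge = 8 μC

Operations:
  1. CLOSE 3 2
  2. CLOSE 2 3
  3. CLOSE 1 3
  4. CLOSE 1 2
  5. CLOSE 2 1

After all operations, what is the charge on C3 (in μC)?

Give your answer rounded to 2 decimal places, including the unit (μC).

Initial: C1(2μF, Q=17μC, V=8.50V), C2(3μF, Q=8μC, V=2.67V), C3(6μF, Q=8μC, V=1.33V)
Op 1: CLOSE 3-2: Q_total=16.00, C_total=9.00, V=1.78; Q3=10.67, Q2=5.33; dissipated=1.778
Op 2: CLOSE 2-3: Q_total=16.00, C_total=9.00, V=1.78; Q2=5.33, Q3=10.67; dissipated=0.000
Op 3: CLOSE 1-3: Q_total=27.67, C_total=8.00, V=3.46; Q1=6.92, Q3=20.75; dissipated=33.891
Op 4: CLOSE 1-2: Q_total=12.25, C_total=5.00, V=2.45; Q1=4.90, Q2=7.35; dissipated=1.695
Op 5: CLOSE 2-1: Q_total=12.25, C_total=5.00, V=2.45; Q2=7.35, Q1=4.90; dissipated=0.000
Final charges: Q1=4.90, Q2=7.35, Q3=20.75

Answer: 20.75 μC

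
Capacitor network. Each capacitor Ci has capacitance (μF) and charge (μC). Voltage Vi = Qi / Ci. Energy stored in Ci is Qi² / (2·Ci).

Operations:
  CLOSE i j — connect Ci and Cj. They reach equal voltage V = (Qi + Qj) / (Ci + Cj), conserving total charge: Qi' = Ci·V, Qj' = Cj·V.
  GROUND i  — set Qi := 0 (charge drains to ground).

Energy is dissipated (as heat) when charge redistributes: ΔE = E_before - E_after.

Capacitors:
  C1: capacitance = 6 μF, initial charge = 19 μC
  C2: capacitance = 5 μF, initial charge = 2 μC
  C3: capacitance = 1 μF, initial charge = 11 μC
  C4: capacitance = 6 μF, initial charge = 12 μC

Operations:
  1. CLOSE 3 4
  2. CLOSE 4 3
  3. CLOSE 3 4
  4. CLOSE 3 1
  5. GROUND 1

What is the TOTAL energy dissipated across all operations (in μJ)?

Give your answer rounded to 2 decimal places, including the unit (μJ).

Answer: 65.13 μJ

Derivation:
Initial: C1(6μF, Q=19μC, V=3.17V), C2(5μF, Q=2μC, V=0.40V), C3(1μF, Q=11μC, V=11.00V), C4(6μF, Q=12μC, V=2.00V)
Op 1: CLOSE 3-4: Q_total=23.00, C_total=7.00, V=3.29; Q3=3.29, Q4=19.71; dissipated=34.714
Op 2: CLOSE 4-3: Q_total=23.00, C_total=7.00, V=3.29; Q4=19.71, Q3=3.29; dissipated=0.000
Op 3: CLOSE 3-4: Q_total=23.00, C_total=7.00, V=3.29; Q3=3.29, Q4=19.71; dissipated=0.000
Op 4: CLOSE 3-1: Q_total=22.29, C_total=7.00, V=3.18; Q3=3.18, Q1=19.10; dissipated=0.006
Op 5: GROUND 1: Q1=0; energy lost=30.407
Total dissipated: 65.128 μJ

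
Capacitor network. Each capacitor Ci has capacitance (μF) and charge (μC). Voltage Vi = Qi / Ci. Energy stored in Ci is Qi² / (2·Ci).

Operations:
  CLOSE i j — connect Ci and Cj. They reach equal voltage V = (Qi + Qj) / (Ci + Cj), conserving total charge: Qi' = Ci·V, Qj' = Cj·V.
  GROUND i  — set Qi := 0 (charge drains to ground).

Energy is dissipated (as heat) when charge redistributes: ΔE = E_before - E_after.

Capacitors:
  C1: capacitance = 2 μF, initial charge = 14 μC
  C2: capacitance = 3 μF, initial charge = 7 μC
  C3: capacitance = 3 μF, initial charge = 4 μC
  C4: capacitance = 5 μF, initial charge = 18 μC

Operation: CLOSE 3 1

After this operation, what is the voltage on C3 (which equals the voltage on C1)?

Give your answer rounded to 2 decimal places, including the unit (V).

Initial: C1(2μF, Q=14μC, V=7.00V), C2(3μF, Q=7μC, V=2.33V), C3(3μF, Q=4μC, V=1.33V), C4(5μF, Q=18μC, V=3.60V)
Op 1: CLOSE 3-1: Q_total=18.00, C_total=5.00, V=3.60; Q3=10.80, Q1=7.20; dissipated=19.267

Answer: 3.60 V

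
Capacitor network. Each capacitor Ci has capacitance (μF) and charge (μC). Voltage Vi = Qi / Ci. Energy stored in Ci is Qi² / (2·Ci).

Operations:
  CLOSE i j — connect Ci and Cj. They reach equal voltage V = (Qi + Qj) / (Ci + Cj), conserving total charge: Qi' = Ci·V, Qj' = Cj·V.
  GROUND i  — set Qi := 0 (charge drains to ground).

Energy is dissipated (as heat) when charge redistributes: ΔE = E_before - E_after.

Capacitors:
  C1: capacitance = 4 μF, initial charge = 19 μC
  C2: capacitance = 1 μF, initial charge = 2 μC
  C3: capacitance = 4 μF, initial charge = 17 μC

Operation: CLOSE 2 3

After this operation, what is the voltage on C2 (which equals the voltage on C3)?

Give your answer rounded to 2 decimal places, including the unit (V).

Answer: 3.80 V

Derivation:
Initial: C1(4μF, Q=19μC, V=4.75V), C2(1μF, Q=2μC, V=2.00V), C3(4μF, Q=17μC, V=4.25V)
Op 1: CLOSE 2-3: Q_total=19.00, C_total=5.00, V=3.80; Q2=3.80, Q3=15.20; dissipated=2.025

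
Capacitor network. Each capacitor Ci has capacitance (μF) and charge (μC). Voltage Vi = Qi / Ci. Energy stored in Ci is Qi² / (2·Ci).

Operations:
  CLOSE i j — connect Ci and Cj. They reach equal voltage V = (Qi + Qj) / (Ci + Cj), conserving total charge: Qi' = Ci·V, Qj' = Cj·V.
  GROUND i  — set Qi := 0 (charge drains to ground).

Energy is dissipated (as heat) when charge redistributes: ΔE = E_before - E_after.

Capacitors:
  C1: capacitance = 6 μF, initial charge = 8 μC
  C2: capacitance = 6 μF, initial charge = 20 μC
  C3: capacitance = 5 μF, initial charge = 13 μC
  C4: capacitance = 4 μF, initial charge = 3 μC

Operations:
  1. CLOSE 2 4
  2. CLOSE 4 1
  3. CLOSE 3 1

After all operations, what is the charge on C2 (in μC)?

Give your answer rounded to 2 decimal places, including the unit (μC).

Answer: 13.80 μC

Derivation:
Initial: C1(6μF, Q=8μC, V=1.33V), C2(6μF, Q=20μC, V=3.33V), C3(5μF, Q=13μC, V=2.60V), C4(4μF, Q=3μC, V=0.75V)
Op 1: CLOSE 2-4: Q_total=23.00, C_total=10.00, V=2.30; Q2=13.80, Q4=9.20; dissipated=8.008
Op 2: CLOSE 4-1: Q_total=17.20, C_total=10.00, V=1.72; Q4=6.88, Q1=10.32; dissipated=1.121
Op 3: CLOSE 3-1: Q_total=23.32, C_total=11.00, V=2.12; Q3=10.60, Q1=12.72; dissipated=1.056
Final charges: Q1=12.72, Q2=13.80, Q3=10.60, Q4=6.88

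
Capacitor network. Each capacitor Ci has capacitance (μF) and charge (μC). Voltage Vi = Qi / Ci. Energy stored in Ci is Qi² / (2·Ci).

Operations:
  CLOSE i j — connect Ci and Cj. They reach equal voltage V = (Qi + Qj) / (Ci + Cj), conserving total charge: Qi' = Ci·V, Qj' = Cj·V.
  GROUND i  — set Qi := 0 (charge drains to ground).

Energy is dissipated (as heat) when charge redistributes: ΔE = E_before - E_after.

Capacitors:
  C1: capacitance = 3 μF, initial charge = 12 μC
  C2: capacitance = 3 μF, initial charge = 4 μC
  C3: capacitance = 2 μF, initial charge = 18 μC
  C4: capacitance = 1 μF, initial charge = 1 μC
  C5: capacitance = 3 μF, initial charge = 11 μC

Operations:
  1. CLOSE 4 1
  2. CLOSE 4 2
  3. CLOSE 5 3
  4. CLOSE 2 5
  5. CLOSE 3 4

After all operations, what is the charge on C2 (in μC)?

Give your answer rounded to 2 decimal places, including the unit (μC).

Answer: 11.42 μC

Derivation:
Initial: C1(3μF, Q=12μC, V=4.00V), C2(3μF, Q=4μC, V=1.33V), C3(2μF, Q=18μC, V=9.00V), C4(1μF, Q=1μC, V=1.00V), C5(3μF, Q=11μC, V=3.67V)
Op 1: CLOSE 4-1: Q_total=13.00, C_total=4.00, V=3.25; Q4=3.25, Q1=9.75; dissipated=3.375
Op 2: CLOSE 4-2: Q_total=7.25, C_total=4.00, V=1.81; Q4=1.81, Q2=5.44; dissipated=1.378
Op 3: CLOSE 5-3: Q_total=29.00, C_total=5.00, V=5.80; Q5=17.40, Q3=11.60; dissipated=17.067
Op 4: CLOSE 2-5: Q_total=22.84, C_total=6.00, V=3.81; Q2=11.42, Q5=11.42; dissipated=11.925
Op 5: CLOSE 3-4: Q_total=13.41, C_total=3.00, V=4.47; Q3=8.94, Q4=4.47; dissipated=5.300
Final charges: Q1=9.75, Q2=11.42, Q3=8.94, Q4=4.47, Q5=11.42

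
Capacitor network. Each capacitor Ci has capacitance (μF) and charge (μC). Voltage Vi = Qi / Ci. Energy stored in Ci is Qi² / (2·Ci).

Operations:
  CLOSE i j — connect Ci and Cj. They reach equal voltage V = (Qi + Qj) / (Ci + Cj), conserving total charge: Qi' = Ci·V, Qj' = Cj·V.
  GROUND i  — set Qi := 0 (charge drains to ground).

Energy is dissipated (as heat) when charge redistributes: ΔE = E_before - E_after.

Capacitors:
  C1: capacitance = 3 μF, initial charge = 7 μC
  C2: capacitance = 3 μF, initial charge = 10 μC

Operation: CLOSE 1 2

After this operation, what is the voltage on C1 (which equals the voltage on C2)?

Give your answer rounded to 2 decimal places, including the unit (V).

Answer: 2.83 V

Derivation:
Initial: C1(3μF, Q=7μC, V=2.33V), C2(3μF, Q=10μC, V=3.33V)
Op 1: CLOSE 1-2: Q_total=17.00, C_total=6.00, V=2.83; Q1=8.50, Q2=8.50; dissipated=0.750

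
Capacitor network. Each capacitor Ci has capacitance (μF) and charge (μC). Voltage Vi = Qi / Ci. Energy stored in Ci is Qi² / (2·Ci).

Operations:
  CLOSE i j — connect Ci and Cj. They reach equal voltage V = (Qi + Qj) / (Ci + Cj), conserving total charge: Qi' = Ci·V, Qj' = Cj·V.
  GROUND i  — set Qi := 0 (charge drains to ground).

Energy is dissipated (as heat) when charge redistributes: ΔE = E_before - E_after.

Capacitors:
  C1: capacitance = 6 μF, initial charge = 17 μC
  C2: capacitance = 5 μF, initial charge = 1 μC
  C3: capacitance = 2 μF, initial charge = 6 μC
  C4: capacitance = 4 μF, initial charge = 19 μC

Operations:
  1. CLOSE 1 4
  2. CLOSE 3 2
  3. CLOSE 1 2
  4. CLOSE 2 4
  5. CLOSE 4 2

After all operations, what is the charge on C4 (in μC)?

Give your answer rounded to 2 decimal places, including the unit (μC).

Initial: C1(6μF, Q=17μC, V=2.83V), C2(5μF, Q=1μC, V=0.20V), C3(2μF, Q=6μC, V=3.00V), C4(4μF, Q=19μC, V=4.75V)
Op 1: CLOSE 1-4: Q_total=36.00, C_total=10.00, V=3.60; Q1=21.60, Q4=14.40; dissipated=4.408
Op 2: CLOSE 3-2: Q_total=7.00, C_total=7.00, V=1.00; Q3=2.00, Q2=5.00; dissipated=5.600
Op 3: CLOSE 1-2: Q_total=26.60, C_total=11.00, V=2.42; Q1=14.51, Q2=12.09; dissipated=9.218
Op 4: CLOSE 2-4: Q_total=26.49, C_total=9.00, V=2.94; Q2=14.72, Q4=11.77; dissipated=1.552
Op 5: CLOSE 4-2: Q_total=26.49, C_total=9.00, V=2.94; Q4=11.77, Q2=14.72; dissipated=0.000
Final charges: Q1=14.51, Q2=14.72, Q3=2.00, Q4=11.77

Answer: 11.77 μC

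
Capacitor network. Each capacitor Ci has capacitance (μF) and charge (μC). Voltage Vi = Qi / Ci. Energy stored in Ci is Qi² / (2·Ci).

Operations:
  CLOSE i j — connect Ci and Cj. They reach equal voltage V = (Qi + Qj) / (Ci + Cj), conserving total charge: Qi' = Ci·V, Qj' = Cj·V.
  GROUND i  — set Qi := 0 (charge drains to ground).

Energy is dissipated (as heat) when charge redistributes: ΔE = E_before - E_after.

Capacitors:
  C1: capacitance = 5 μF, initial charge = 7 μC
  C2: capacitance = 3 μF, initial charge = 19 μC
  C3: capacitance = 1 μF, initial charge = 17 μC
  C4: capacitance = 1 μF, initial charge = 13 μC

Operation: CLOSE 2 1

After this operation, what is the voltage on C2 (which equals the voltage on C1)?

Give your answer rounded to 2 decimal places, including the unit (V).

Answer: 3.25 V

Derivation:
Initial: C1(5μF, Q=7μC, V=1.40V), C2(3μF, Q=19μC, V=6.33V), C3(1μF, Q=17μC, V=17.00V), C4(1μF, Q=13μC, V=13.00V)
Op 1: CLOSE 2-1: Q_total=26.00, C_total=8.00, V=3.25; Q2=9.75, Q1=16.25; dissipated=22.817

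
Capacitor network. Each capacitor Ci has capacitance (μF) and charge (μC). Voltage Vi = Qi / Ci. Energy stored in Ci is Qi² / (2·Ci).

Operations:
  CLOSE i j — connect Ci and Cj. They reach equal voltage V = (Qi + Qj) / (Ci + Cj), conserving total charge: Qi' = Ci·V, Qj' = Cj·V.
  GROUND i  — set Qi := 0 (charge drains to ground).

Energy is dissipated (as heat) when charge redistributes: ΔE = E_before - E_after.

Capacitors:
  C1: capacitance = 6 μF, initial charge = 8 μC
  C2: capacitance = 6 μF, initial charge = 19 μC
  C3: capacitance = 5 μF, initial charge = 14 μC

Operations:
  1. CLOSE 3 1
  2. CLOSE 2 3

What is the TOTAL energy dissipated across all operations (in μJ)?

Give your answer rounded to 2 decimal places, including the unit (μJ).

Answer: 4.79 μJ

Derivation:
Initial: C1(6μF, Q=8μC, V=1.33V), C2(6μF, Q=19μC, V=3.17V), C3(5μF, Q=14μC, V=2.80V)
Op 1: CLOSE 3-1: Q_total=22.00, C_total=11.00, V=2.00; Q3=10.00, Q1=12.00; dissipated=2.933
Op 2: CLOSE 2-3: Q_total=29.00, C_total=11.00, V=2.64; Q2=15.82, Q3=13.18; dissipated=1.856
Total dissipated: 4.789 μJ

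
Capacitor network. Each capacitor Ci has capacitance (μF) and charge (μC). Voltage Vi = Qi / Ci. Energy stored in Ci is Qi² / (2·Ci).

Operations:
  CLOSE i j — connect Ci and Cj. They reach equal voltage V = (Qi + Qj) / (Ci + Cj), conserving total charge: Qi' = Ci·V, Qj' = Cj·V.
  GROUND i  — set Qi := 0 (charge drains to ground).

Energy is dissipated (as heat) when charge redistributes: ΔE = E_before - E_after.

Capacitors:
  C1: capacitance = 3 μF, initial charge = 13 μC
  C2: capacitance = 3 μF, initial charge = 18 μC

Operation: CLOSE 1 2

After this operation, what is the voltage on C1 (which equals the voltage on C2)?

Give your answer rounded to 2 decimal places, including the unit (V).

Answer: 5.17 V

Derivation:
Initial: C1(3μF, Q=13μC, V=4.33V), C2(3μF, Q=18μC, V=6.00V)
Op 1: CLOSE 1-2: Q_total=31.00, C_total=6.00, V=5.17; Q1=15.50, Q2=15.50; dissipated=2.083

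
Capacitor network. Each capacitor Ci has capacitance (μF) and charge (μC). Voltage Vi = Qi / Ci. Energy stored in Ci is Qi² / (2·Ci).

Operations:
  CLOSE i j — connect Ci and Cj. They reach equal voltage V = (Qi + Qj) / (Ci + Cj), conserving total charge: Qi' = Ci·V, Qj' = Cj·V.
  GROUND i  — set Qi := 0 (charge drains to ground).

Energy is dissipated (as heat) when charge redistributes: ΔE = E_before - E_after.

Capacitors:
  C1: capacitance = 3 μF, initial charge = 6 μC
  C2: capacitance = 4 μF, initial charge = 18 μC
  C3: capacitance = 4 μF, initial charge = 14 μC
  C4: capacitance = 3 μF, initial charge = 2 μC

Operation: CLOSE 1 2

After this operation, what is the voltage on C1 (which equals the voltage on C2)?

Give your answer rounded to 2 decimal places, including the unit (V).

Initial: C1(3μF, Q=6μC, V=2.00V), C2(4μF, Q=18μC, V=4.50V), C3(4μF, Q=14μC, V=3.50V), C4(3μF, Q=2μC, V=0.67V)
Op 1: CLOSE 1-2: Q_total=24.00, C_total=7.00, V=3.43; Q1=10.29, Q2=13.71; dissipated=5.357

Answer: 3.43 V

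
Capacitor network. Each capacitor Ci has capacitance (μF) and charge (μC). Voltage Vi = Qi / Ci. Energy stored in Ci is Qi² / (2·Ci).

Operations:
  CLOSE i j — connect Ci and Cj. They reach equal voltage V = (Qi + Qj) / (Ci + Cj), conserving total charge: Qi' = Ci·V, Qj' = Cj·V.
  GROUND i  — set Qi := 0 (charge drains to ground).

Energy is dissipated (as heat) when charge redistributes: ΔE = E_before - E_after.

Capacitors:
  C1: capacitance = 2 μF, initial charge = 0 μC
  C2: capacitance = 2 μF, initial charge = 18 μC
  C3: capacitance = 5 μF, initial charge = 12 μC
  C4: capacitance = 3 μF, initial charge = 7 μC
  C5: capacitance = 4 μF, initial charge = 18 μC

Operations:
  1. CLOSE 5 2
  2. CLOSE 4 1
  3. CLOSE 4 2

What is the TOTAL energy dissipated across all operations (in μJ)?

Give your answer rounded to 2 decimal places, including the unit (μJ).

Answer: 29.46 μJ

Derivation:
Initial: C1(2μF, Q=0μC, V=0.00V), C2(2μF, Q=18μC, V=9.00V), C3(5μF, Q=12μC, V=2.40V), C4(3μF, Q=7μC, V=2.33V), C5(4μF, Q=18μC, V=4.50V)
Op 1: CLOSE 5-2: Q_total=36.00, C_total=6.00, V=6.00; Q5=24.00, Q2=12.00; dissipated=13.500
Op 2: CLOSE 4-1: Q_total=7.00, C_total=5.00, V=1.40; Q4=4.20, Q1=2.80; dissipated=3.267
Op 3: CLOSE 4-2: Q_total=16.20, C_total=5.00, V=3.24; Q4=9.72, Q2=6.48; dissipated=12.696
Total dissipated: 29.463 μJ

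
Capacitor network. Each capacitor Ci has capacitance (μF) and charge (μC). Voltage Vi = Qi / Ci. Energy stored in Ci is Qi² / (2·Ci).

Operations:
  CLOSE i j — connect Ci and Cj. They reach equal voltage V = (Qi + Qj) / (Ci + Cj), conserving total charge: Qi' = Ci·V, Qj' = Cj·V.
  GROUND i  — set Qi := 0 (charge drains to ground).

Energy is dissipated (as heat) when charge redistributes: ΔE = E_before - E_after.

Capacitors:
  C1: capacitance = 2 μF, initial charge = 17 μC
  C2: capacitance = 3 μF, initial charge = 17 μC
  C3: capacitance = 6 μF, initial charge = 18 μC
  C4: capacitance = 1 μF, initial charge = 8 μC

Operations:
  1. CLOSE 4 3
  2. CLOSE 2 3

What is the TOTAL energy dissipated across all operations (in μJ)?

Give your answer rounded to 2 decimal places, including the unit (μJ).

Answer: 14.53 μJ

Derivation:
Initial: C1(2μF, Q=17μC, V=8.50V), C2(3μF, Q=17μC, V=5.67V), C3(6μF, Q=18μC, V=3.00V), C4(1μF, Q=8μC, V=8.00V)
Op 1: CLOSE 4-3: Q_total=26.00, C_total=7.00, V=3.71; Q4=3.71, Q3=22.29; dissipated=10.714
Op 2: CLOSE 2-3: Q_total=39.29, C_total=9.00, V=4.37; Q2=13.10, Q3=26.19; dissipated=3.812
Total dissipated: 14.526 μJ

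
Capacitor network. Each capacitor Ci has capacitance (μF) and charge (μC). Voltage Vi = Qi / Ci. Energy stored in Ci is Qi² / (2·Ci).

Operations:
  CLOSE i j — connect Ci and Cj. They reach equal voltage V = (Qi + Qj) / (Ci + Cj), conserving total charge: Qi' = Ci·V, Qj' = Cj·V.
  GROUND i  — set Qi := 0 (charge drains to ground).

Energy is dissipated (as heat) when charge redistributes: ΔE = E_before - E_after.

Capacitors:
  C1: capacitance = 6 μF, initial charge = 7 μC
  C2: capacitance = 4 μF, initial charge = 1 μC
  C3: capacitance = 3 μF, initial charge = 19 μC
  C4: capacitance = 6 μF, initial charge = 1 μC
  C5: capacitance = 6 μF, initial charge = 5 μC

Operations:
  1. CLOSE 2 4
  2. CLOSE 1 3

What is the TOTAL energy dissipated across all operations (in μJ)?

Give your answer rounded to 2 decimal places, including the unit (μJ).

Initial: C1(6μF, Q=7μC, V=1.17V), C2(4μF, Q=1μC, V=0.25V), C3(3μF, Q=19μC, V=6.33V), C4(6μF, Q=1μC, V=0.17V), C5(6μF, Q=5μC, V=0.83V)
Op 1: CLOSE 2-4: Q_total=2.00, C_total=10.00, V=0.20; Q2=0.80, Q4=1.20; dissipated=0.008
Op 2: CLOSE 1-3: Q_total=26.00, C_total=9.00, V=2.89; Q1=17.33, Q3=8.67; dissipated=26.694
Total dissipated: 26.703 μJ

Answer: 26.70 μJ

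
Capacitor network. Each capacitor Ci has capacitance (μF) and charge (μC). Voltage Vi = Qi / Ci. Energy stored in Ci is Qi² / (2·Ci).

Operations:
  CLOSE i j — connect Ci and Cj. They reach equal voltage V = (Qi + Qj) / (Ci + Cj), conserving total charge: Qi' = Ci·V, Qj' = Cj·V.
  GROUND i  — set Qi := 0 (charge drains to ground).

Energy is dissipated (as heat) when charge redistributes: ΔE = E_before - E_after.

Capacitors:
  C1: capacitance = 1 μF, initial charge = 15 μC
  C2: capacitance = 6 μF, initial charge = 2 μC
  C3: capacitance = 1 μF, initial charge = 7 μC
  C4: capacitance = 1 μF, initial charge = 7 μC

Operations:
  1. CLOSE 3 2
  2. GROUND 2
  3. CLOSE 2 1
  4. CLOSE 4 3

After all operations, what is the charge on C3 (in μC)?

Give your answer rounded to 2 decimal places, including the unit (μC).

Answer: 4.14 μC

Derivation:
Initial: C1(1μF, Q=15μC, V=15.00V), C2(6μF, Q=2μC, V=0.33V), C3(1μF, Q=7μC, V=7.00V), C4(1μF, Q=7μC, V=7.00V)
Op 1: CLOSE 3-2: Q_total=9.00, C_total=7.00, V=1.29; Q3=1.29, Q2=7.71; dissipated=19.048
Op 2: GROUND 2: Q2=0; energy lost=4.959
Op 3: CLOSE 2-1: Q_total=15.00, C_total=7.00, V=2.14; Q2=12.86, Q1=2.14; dissipated=96.429
Op 4: CLOSE 4-3: Q_total=8.29, C_total=2.00, V=4.14; Q4=4.14, Q3=4.14; dissipated=8.163
Final charges: Q1=2.14, Q2=12.86, Q3=4.14, Q4=4.14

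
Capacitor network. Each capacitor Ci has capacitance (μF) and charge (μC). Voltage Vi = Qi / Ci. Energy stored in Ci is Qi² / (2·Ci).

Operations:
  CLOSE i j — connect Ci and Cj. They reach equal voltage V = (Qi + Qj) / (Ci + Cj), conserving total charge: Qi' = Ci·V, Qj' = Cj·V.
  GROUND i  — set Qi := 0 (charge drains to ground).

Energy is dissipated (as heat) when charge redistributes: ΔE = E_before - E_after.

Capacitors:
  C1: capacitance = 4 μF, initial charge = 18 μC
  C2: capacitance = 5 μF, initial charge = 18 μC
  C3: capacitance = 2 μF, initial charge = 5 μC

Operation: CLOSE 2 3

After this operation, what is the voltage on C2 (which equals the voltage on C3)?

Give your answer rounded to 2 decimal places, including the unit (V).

Answer: 3.29 V

Derivation:
Initial: C1(4μF, Q=18μC, V=4.50V), C2(5μF, Q=18μC, V=3.60V), C3(2μF, Q=5μC, V=2.50V)
Op 1: CLOSE 2-3: Q_total=23.00, C_total=7.00, V=3.29; Q2=16.43, Q3=6.57; dissipated=0.864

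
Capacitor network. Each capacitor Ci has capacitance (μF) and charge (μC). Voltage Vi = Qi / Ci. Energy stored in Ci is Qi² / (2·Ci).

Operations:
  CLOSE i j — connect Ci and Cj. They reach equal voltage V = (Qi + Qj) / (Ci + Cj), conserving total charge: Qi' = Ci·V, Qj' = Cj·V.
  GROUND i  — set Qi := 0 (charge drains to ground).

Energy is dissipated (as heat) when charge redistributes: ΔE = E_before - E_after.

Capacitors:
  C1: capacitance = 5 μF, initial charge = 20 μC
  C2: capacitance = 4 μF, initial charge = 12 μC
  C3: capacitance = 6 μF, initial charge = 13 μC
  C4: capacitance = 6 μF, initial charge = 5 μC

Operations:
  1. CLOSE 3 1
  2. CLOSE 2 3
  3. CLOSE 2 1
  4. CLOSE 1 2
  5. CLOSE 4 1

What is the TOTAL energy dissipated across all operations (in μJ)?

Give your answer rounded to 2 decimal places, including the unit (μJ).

Answer: 10.98 μJ

Derivation:
Initial: C1(5μF, Q=20μC, V=4.00V), C2(4μF, Q=12μC, V=3.00V), C3(6μF, Q=13μC, V=2.17V), C4(6μF, Q=5μC, V=0.83V)
Op 1: CLOSE 3-1: Q_total=33.00, C_total=11.00, V=3.00; Q3=18.00, Q1=15.00; dissipated=4.583
Op 2: CLOSE 2-3: Q_total=30.00, C_total=10.00, V=3.00; Q2=12.00, Q3=18.00; dissipated=0.000
Op 3: CLOSE 2-1: Q_total=27.00, C_total=9.00, V=3.00; Q2=12.00, Q1=15.00; dissipated=0.000
Op 4: CLOSE 1-2: Q_total=27.00, C_total=9.00, V=3.00; Q1=15.00, Q2=12.00; dissipated=0.000
Op 5: CLOSE 4-1: Q_total=20.00, C_total=11.00, V=1.82; Q4=10.91, Q1=9.09; dissipated=6.402
Total dissipated: 10.985 μJ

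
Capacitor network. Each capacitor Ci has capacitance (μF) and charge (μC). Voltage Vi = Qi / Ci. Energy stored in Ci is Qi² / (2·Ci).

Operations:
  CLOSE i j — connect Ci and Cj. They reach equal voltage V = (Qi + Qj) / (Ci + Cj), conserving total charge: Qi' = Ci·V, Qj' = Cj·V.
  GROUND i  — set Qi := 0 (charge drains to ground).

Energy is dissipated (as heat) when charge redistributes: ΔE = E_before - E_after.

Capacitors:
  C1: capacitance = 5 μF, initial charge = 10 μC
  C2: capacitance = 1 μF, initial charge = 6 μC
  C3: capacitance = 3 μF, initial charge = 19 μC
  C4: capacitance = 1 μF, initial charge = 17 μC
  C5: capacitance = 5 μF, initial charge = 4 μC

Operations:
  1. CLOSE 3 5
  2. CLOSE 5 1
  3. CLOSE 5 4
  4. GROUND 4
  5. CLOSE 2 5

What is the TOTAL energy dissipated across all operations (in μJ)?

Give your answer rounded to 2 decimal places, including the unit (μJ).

Initial: C1(5μF, Q=10μC, V=2.00V), C2(1μF, Q=6μC, V=6.00V), C3(3μF, Q=19μC, V=6.33V), C4(1μF, Q=17μC, V=17.00V), C5(5μF, Q=4μC, V=0.80V)
Op 1: CLOSE 3-5: Q_total=23.00, C_total=8.00, V=2.88; Q3=8.62, Q5=14.38; dissipated=28.704
Op 2: CLOSE 5-1: Q_total=24.38, C_total=10.00, V=2.44; Q5=12.19, Q1=12.19; dissipated=0.957
Op 3: CLOSE 5-4: Q_total=29.19, C_total=6.00, V=4.86; Q5=24.32, Q4=4.86; dissipated=88.361
Op 4: GROUND 4: Q4=0; energy lost=11.832
Op 5: CLOSE 2-5: Q_total=30.32, C_total=6.00, V=5.05; Q2=5.05, Q5=25.27; dissipated=0.537
Total dissipated: 130.391 μJ

Answer: 130.39 μJ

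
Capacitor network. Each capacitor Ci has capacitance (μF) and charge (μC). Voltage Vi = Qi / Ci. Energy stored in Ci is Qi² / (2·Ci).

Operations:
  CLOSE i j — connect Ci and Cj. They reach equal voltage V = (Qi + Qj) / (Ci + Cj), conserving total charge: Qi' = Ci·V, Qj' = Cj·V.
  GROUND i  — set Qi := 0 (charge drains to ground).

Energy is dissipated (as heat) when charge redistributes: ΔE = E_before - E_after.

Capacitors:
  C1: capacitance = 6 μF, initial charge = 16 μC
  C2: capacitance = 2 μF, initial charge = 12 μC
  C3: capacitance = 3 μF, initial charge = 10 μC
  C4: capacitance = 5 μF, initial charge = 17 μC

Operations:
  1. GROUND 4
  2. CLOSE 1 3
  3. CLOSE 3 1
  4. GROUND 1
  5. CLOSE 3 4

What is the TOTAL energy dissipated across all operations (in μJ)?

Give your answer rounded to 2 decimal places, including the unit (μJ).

Initial: C1(6μF, Q=16μC, V=2.67V), C2(2μF, Q=12μC, V=6.00V), C3(3μF, Q=10μC, V=3.33V), C4(5μF, Q=17μC, V=3.40V)
Op 1: GROUND 4: Q4=0; energy lost=28.900
Op 2: CLOSE 1-3: Q_total=26.00, C_total=9.00, V=2.89; Q1=17.33, Q3=8.67; dissipated=0.444
Op 3: CLOSE 3-1: Q_total=26.00, C_total=9.00, V=2.89; Q3=8.67, Q1=17.33; dissipated=0.000
Op 4: GROUND 1: Q1=0; energy lost=25.037
Op 5: CLOSE 3-4: Q_total=8.67, C_total=8.00, V=1.08; Q3=3.25, Q4=5.42; dissipated=7.824
Total dissipated: 62.206 μJ

Answer: 62.21 μJ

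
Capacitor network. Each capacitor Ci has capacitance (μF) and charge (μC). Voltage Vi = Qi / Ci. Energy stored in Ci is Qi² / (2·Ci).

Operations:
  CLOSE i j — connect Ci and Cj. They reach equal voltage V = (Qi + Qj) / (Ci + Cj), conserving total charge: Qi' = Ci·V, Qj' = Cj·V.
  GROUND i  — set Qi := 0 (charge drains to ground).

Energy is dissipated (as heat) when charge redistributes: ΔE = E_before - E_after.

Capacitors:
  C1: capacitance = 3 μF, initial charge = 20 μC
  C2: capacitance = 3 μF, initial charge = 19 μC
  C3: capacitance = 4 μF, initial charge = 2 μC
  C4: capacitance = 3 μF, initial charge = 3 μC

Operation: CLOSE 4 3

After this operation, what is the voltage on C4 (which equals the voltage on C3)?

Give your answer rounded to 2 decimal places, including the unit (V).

Initial: C1(3μF, Q=20μC, V=6.67V), C2(3μF, Q=19μC, V=6.33V), C3(4μF, Q=2μC, V=0.50V), C4(3μF, Q=3μC, V=1.00V)
Op 1: CLOSE 4-3: Q_total=5.00, C_total=7.00, V=0.71; Q4=2.14, Q3=2.86; dissipated=0.214

Answer: 0.71 V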